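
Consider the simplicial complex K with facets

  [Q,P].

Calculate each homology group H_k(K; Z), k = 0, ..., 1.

H_0 = Z,  H_1 = 0.

Order the vertices as P < Q. Listing each simplex with vertices in this order, K has dimension 1 with simplices:

  0-simplices (2): P, Q
  1-simplices (1): PQ

giving chain groups C_0 ≅ Z^2, C_1 ≅ Z^1.

∂_1: C_1 → C_0 sends each edge [p,q] (with p < q) to q − p. For instance
  ∂PQ = Q − P.
As a 2×1 matrix over Z this has rank 1, with invariant factors (1).

Now H_k = ker ∂_k / im ∂_{k+1}, so:

  H_0: rank C_0 − rank ∂_1 = 2 − 1 = 1, and the invariant factors of ∂_1 are all 1, so H_0 = Z.
  H_1: rank ker ∂_1 − rank ∂_2 = (1 − 1) − 0 = 0, and there is no ∂_2, so H_1 = 0.

As a check, the Euler characteristic is 2 − 1 = 1, which agrees with 1 − 0 = 1.
(K is a triangulation of the 1-simplex.)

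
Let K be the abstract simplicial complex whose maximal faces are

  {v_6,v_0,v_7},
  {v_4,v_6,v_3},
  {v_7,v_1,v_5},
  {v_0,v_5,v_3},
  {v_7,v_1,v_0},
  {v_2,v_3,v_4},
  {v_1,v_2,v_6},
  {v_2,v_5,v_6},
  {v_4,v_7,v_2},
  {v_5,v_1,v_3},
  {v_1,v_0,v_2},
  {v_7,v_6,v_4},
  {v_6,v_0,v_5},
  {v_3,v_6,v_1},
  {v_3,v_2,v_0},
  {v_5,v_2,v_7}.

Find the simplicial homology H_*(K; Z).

H_0 ≅ Z,  H_1 ≅ Z^2,  H_2 ≅ Z.

Take the total order v_0 < v_1 < v_2 < v_3 < v_4 < v_5 < v_6 < v_7 on the vertex set. Then K (dimension 2) consists of the simplices:

  0-simplices (8): [v_0], [v_1], [v_2], [v_3], [v_4], [v_5], [v_6], [v_7]
  1-simplices (24): (24 of them)
  2-simplices (16): (16 of them)

Hence C_0 ≅ Z^8, C_1 ≅ Z^24, C_2 ≅ Z^16.

Boundary ∂_1: C_1 → C_0 sends each edge [p,q] (with p < q) to q − p.
The resulting 8×24 matrix has rank 7, and its Smith normal form has invariant factors (1,1,1,1,1,1,1).

The boundary map ∂_2: C_2 → C_1 acts by ∂[p,q,r] = [q,r] − [p,r] + [p,q]. For instance
  ∂[v_2,v_3,v_4] = [v_3,v_4] − [v_2,v_4] + [v_2,v_3],
  ∂[v_0,v_1,v_2] = [v_1,v_2] − [v_0,v_2] + [v_0,v_1].
The resulting 24×16 matrix has rank 15, and its Smith normal form has invariant factors (1,1,1,1,1,1,1,1,1,1,1,1,1,1,1).

Computing H_k = (kernel of ∂_k) / (image of ∂_{k+1}):

  H_0: rank C_0 − rank ∂_1 = 8 − 7 = 1, and the invariant factors of ∂_1 are all 1, so H_0 = Z.
  H_1: rank ker ∂_1 − rank ∂_2 = (24 − 7) − 15 = 2, and the invariant factors of ∂_2 are all 1, so H_1 = Z^2.
  H_2: rank ker ∂_2 − rank ∂_3 = (16 − 15) − 0 = 1, and there is no ∂_3, so H_2 = Z.

As a check, the Euler characteristic is 8 − 24 + 16 = 0, which agrees with 1 − 2 + 1 = 0.
(K is a triangulation of the torus T^2.)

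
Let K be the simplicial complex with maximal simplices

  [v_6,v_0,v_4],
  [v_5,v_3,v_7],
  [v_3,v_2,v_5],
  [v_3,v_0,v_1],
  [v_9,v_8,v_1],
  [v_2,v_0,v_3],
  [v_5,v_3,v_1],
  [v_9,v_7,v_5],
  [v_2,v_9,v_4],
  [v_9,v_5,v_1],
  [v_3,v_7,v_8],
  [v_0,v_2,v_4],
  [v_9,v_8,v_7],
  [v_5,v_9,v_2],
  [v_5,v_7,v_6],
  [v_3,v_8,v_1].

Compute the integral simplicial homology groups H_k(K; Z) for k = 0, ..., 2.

We work with the vertex ordering v_0 < v_1 < v_2 < v_3 < v_4 < v_5 < v_6 < v_7 < v_8 < v_9. The simplices of K, each written with vertices in increasing order, are:

  0-simplices (10): [v_0], [v_1], [v_2], [v_3], [v_4], [v_5], [v_6], [v_7], [v_8], [v_9]
  1-simplices (25): (25 of them)
  2-simplices (16): (16 of them)

Hence C_0 ≅ Z^10, C_1 ≅ Z^25, C_2 ≅ Z^16.

The boundary map ∂_1: C_1 → C_0 is given by ∂[p,q] = [q] − [p].
The resulting 10×25 matrix has rank 9, and its Smith normal form has invariant factors (1,1,1,1,1,1,1,1,1).

∂_2: C_2 → C_1 sends each 2-simplex [p,q,r] to [q,r] − [p,r] + [p,q]. For instance
  ∂[v_1,v_3,v_5] = [v_3,v_5] − [v_1,v_5] + [v_1,v_3],
  ∂[v_1,v_3,v_8] = [v_3,v_8] − [v_1,v_8] + [v_1,v_3].
The resulting 25×16 matrix has rank 15, and its Smith normal form has invariant factors (1,1,1,1,1,1,1,1,1,1,1,1,1,1,1).

Reading off H_k = ker ∂_k / im ∂_{k+1}:

  H_0: rank C_0 − rank ∂_1 = 10 − 9 = 1, and the invariant factors of ∂_1 are all 1, so H_0 ≅ Z.
  H_1: rank ker ∂_1 − rank ∂_2 = (25 − 9) − 15 = 1, and the invariant factors of ∂_2 are all 1, so H_1 ≅ Z.
  H_2: rank ker ∂_2 − rank ∂_3 = (16 − 15) − 0 = 1, and there is no ∂_3, so H_2 ≅ Z.

As a check, the Euler characteristic is 10 − 25 + 16 = 1, which agrees with 1 − 1 + 1 = 1.

H_0 = Z,  H_1 = Z,  H_2 = Z.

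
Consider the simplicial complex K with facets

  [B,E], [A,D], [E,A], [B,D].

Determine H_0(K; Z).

H_0 = Z.

We work with the vertex ordering A < B < D < E. The simplices of K, each written with vertices in increasing order, are:

  0-simplices (4): A, B, D, E
  1-simplices (4): AD, AE, BD, BE

so the chain groups are C_0 ≅ Z^4, C_1 ≅ Z^4.

The boundary map ∂_1: C_1 → C_0 sends each edge [p,q] (with p < q) to q − p.
This gives a 4×4 integer matrix of rank 3; reducing to Smith normal form yields diagonal entries (1,1,1).

Now H_k = ker ∂_k / im ∂_{k+1}, so:

  H_0: rank C_0 − rank ∂_1 = 4 − 3 = 1, and the invariant factors of ∂_1 are all 1, so H_0 = Z.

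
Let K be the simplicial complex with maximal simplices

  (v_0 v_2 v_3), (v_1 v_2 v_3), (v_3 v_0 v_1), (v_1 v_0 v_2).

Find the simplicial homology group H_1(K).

Fix the vertex order v_0 < v_1 < v_2 < v_3 and write every simplex with vertices in increasing order. Then dim K = 2 and the simplices of K are:

  0-simplices (4): [v_0], [v_1], [v_2], [v_3]
  1-simplices (6): [v_0,v_1], [v_0,v_2], [v_0,v_3], [v_1,v_2], [v_1,v_3], [v_2,v_3]
  2-simplices (4): [v_0,v_1,v_2], [v_0,v_1,v_3], [v_0,v_2,v_3], [v_1,v_2,v_3]

Hence C_0 ≅ Z^4, C_1 ≅ Z^6, C_2 ≅ Z^4.

The boundary map ∂_1: C_1 → C_0 sends each edge [p,q] (with p < q) to q − p.
This gives a 4×6 integer matrix of rank 3; reducing to Smith normal form yields diagonal entries (1,1,1).

Boundary ∂_2: C_2 → C_1 maps a triangle to the signed sum of its edges. For instance
  ∂[v_0,v_2,v_3] = [v_2,v_3] − [v_0,v_3] + [v_0,v_2],
  ∂[v_0,v_1,v_3] = [v_1,v_3] − [v_0,v_3] + [v_0,v_1].
This gives a 6×4 integer matrix of rank 3; reducing to Smith normal form yields diagonal entries (1,1,1).

Reading off H_k = ker ∂_k / im ∂_{k+1}:

  H_1: rank ker ∂_1 − rank ∂_2 = (6 − 3) − 3 = 0, and the invariant factors of ∂_2 are all 1, so H_1 ≅ 0.

(K is a triangulation of the 2-sphere S^2.)

H_1 = 0.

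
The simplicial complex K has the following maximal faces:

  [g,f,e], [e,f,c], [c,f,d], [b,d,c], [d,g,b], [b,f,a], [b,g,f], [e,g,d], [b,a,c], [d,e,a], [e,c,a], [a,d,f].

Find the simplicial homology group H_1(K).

We work with the vertex ordering a < b < c < d < e < f < g. The simplices of K, each written with vertices in increasing order, are:

  0-simplices (7): a, b, c, d, e, f, g
  1-simplices (18): ab, ac, ad, ae, af, bc, bd, bf, bg, cd, ce, cf, de, df, dg, ef, eg, fg
  2-simplices (12): abc, abf, ace, ade, adf, bcd, bdg, bfg, cdf, cef, deg, efg

so the chain groups are C_0 ≅ Z^7, C_1 ≅ Z^18, C_2 ≅ Z^12.

Boundary ∂_1: C_1 → C_0 is given by ∂[p,q] = [q] − [p]. For instance
  ∂ef = f − e.
This gives a 7×18 integer matrix of rank 6; reducing to Smith normal form yields diagonal entries (1,1,1,1,1,1).

Boundary ∂_2: C_2 → C_1 maps a triangle to the signed sum of its edges. For instance
  ∂deg = eg − dg + de,
  ∂bcd = cd − bd + bc.
The resulting 18×12 matrix has rank 12, and its Smith normal form has invariant factors (1,1,1,1,1,1,1,1,1,1,1,2).

Computing H_k = (kernel of ∂_k) / (image of ∂_{k+1}):

  H_1: rank ker ∂_1 − rank ∂_2 = (18 − 6) − 12 = 0, and ∂_2 has invariant factor 2 > 1, so H_1 = Z/2.

H_1 = Z/2.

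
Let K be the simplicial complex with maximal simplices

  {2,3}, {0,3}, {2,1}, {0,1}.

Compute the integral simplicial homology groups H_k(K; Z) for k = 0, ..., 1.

H_0 = Z,  H_1 = Z.

K has 4 vertices, 4 edges.
rank ∂_0 = 0, rank ∂_1 = 3 ⇒ b_0 = 4 − 0 − 3 = 1; all invariant factors of ∂_1 are 1 so no torsion. So H_0 = Z.
rank ∂_1 = 3, rank ∂_2 = 0 ⇒ b_1 = 4 − 3 − 0 = 1. So H_1 = Z.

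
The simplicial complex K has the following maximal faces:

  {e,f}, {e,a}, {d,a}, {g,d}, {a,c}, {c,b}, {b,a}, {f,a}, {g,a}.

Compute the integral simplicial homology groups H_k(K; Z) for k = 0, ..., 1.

Take the total order a < b < c < d < e < f < g on the vertex set. Then K (dimension 1) consists of the simplices:

  0-simplices (7): a, b, c, d, e, f, g
  1-simplices (9): ab, ac, ad, ae, af, ag, bc, dg, ef

so the chain groups are C_0 ≅ Z^7, C_1 ≅ Z^9.

The boundary map ∂_1: C_1 → C_0 is given by ∂[p,q] = [q] − [p]. For instance
  ∂dg = g − d.
This gives a 7×9 integer matrix of rank 6; reducing to Smith normal form yields diagonal entries (1,1,1,1,1,1).

Computing H_k = (kernel of ∂_k) / (image of ∂_{k+1}):

  H_0: rank C_0 − rank ∂_1 = 7 − 6 = 1, and the invariant factors of ∂_1 are all 1, so H_0 = Z.
  H_1: rank ker ∂_1 − rank ∂_2 = (9 − 6) − 0 = 3, and there is no ∂_2, so H_1 = Z^3.

H_0 ≅ Z,  H_1 ≅ Z^3.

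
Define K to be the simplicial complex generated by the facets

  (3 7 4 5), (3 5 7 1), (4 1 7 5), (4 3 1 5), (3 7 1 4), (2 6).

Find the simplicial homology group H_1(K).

H_1 ≅ 0.

Take the total order 1 < 2 < 3 < 4 < 5 < 6 < 7 on the vertex set. Then K (dimension 3) consists of the simplices:

  0-simplices (7): [1], [2], [3], [4], [5], [6], [7]
  1-simplices (11): [1,3], [1,4], [1,5], [1,7], [2,6], [3,4], [3,5], [3,7], [4,5], [4,7], [5,7]
  2-simplices (10): [1,3,4], [1,3,5], [1,3,7], [1,4,5], [1,4,7], [1,5,7], [3,4,5], [3,4,7], [3,5,7], [4,5,7]
  3-simplices (5): [1,3,4,5], [1,3,4,7], [1,3,5,7], [1,4,5,7], [3,4,5,7]

Hence C_0 ≅ Z^7, C_1 ≅ Z^11, C_2 ≅ Z^10, C_3 ≅ Z^5.

The boundary map ∂_1: C_1 → C_0 maps an edge to its endpoints' difference, ∂[p,q] = q − p.
This gives a 7×11 integer matrix of rank 5; reducing to Smith normal form yields diagonal entries (1,1,1,1,1).

∂_2: C_2 → C_1 sends each 2-simplex [p,q,r] to [q,r] − [p,r] + [p,q]. For instance
  ∂[1,3,7] = [3,7] − [1,7] + [1,3],
  ∂[1,3,4] = [3,4] − [1,4] + [1,3].
The resulting 11×10 matrix has rank 6, and its Smith normal form has invariant factors (1,1,1,1,1,1).

Boundary ∂_3: C_3 → C_2 sends each 3-simplex σ to the alternating sum Σ_i (−1)^i (σ with its i-th vertex removed). For instance
  ∂[1,4,5,7] = [4,5,7] − [1,5,7] + [1,4,7] − [1,4,5],
  ∂[1,3,5,7] = [3,5,7] − [1,5,7] + [1,3,7] − [1,3,5].
The resulting 10×5 matrix has rank 4, and its Smith normal form has invariant factors (1,1,1,1).

From H_k ≅ ker(∂_k) / im(∂_{k+1}) we obtain:

  H_1: rank ker ∂_1 − rank ∂_2 = (11 − 5) − 6 = 0, and the invariant factors of ∂_2 are all 1, so H_1 = 0.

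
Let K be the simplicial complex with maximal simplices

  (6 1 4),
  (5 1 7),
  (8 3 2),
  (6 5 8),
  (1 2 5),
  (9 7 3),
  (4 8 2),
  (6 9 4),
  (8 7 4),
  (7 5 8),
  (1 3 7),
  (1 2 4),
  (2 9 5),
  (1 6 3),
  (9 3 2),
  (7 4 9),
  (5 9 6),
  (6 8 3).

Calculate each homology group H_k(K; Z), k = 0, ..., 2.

H_0 = Z,  H_1 = Z^2,  H_2 = Z.

K has 9 vertices, 27 edges, 18 triangles.
rank ∂_0 = 0, rank ∂_1 = 8 ⇒ b_0 = 9 − 0 − 8 = 1; all invariant factors of ∂_1 are 1 so no torsion. So H_0 = Z.
rank ∂_1 = 8, rank ∂_2 = 17 ⇒ b_1 = 27 − 8 − 17 = 2; all invariant factors of ∂_2 are 1 so no torsion. So H_1 = Z^2.
rank ∂_2 = 17, rank ∂_3 = 0 ⇒ b_2 = 18 − 17 − 0 = 1. So H_2 = Z.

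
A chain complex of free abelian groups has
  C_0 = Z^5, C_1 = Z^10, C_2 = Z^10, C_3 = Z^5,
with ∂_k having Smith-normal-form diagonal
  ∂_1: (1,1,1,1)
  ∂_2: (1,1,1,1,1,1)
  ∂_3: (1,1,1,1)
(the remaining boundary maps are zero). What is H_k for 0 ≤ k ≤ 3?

H_0: b_0 = 5 − 0 − 4 = 1; torsion from ∂_1 factors > 1: none. So H_0 = Z.
H_1: b_1 = 10 − 4 − 6 = 0; torsion from ∂_2 factors > 1: none. So H_1 = 0.
H_2: b_2 = 10 − 6 − 4 = 0; torsion from ∂_3 factors > 1: none. So H_2 = 0.
H_3: b_3 = 5 − 4 − 0 = 1; torsion from ∂_4 factors > 1: none. So H_3 = Z.

H_0 = Z,  H_1 = 0,  H_2 = 0,  H_3 = Z.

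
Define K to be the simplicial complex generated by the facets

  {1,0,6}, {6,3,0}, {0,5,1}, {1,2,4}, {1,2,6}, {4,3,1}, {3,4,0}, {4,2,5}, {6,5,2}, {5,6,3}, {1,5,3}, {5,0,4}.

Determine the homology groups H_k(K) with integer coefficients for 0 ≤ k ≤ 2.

Order the vertices as 0 < 1 < 2 < 3 < 4 < 5 < 6. Listing each simplex with vertices in this order, K has dimension 2 with simplices:

  0-simplices (7): [0], [1], [2], [3], [4], [5], [6]
  1-simplices (18): [0,1], [0,3], [0,4], [0,5], [0,6], [1,2], [1,3], [1,4], [1,5], [1,6], [2,4], [2,5], [2,6], [3,4], [3,5], [3,6], [4,5], [5,6]
  2-simplices (12): [0,1,5], [0,1,6], [0,3,4], [0,3,6], [0,4,5], [1,2,4], [1,2,6], [1,3,4], [1,3,5], [2,4,5], [2,5,6], [3,5,6]

Hence C_0 ≅ Z^7, C_1 ≅ Z^18, C_2 ≅ Z^12.

Boundary ∂_1: C_1 → C_0 sends each edge [p,q] (with p < q) to q − p. For instance
  ∂[1,5] = [5] − [1].
This gives a 7×18 integer matrix of rank 6; reducing to Smith normal form yields diagonal entries (1,1,1,1,1,1).

∂_2: C_2 → C_1 sends each 2-simplex [p,q,r] to [q,r] − [p,r] + [p,q]. For instance
  ∂[0,1,5] = [1,5] − [0,5] + [0,1],
  ∂[1,2,4] = [2,4] − [1,4] + [1,2].
The resulting 18×12 matrix has rank 12, and its Smith normal form has invariant factors (1,1,1,1,1,1,1,1,1,1,1,2).

Reading off H_k = ker ∂_k / im ∂_{k+1}:

  H_0: rank C_0 − rank ∂_1 = 7 − 6 = 1, and the invariant factors of ∂_1 are all 1, so H_0 ≅ Z.
  H_1: rank ker ∂_1 − rank ∂_2 = (18 − 6) − 12 = 0, and ∂_2 has invariant factor 2 > 1, so H_1 ≅ Z/2.
  H_2: rank ker ∂_2 − rank ∂_3 = (12 − 12) − 0 = 0, and there is no ∂_3, so H_2 ≅ 0.

(K is a triangulation of the real projective plane RP^2.)

H_0 = Z,  H_1 = Z/2,  H_2 = 0.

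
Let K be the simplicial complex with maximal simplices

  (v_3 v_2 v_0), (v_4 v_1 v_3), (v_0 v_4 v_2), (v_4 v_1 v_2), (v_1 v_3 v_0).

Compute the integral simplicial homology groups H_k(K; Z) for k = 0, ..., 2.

Fix the vertex order v_0 < v_1 < v_2 < v_3 < v_4 and write every simplex with vertices in increasing order. Then dim K = 2 and the simplices of K are:

  0-simplices (5): [v_0], [v_1], [v_2], [v_3], [v_4]
  1-simplices (10): [v_0,v_1], [v_0,v_2], [v_0,v_3], [v_0,v_4], [v_1,v_2], [v_1,v_3], [v_1,v_4], [v_2,v_3], [v_2,v_4], [v_3,v_4]
  2-simplices (5): [v_0,v_1,v_3], [v_0,v_2,v_3], [v_0,v_2,v_4], [v_1,v_2,v_4], [v_1,v_3,v_4]

Hence C_0 ≅ Z^5, C_1 ≅ Z^10, C_2 ≅ Z^5.

Boundary ∂_1: C_1 → C_0 is given by ∂[p,q] = [q] − [p].
The resulting 5×10 matrix has rank 4, and its Smith normal form has invariant factors (1,1,1,1).

∂_2: C_2 → C_1 sends each 2-simplex [p,q,r] to [q,r] − [p,r] + [p,q]. For instance
  ∂[v_1,v_3,v_4] = [v_3,v_4] − [v_1,v_4] + [v_1,v_3],
  ∂[v_0,v_2,v_3] = [v_2,v_3] − [v_0,v_3] + [v_0,v_2].
The resulting 10×5 matrix has rank 5, and its Smith normal form has invariant factors (1,1,1,1,1).

Reading off H_k = ker ∂_k / im ∂_{k+1}:

  H_0: rank C_0 − rank ∂_1 = 5 − 4 = 1, and the invariant factors of ∂_1 are all 1, so H_0 = Z.
  H_1: rank ker ∂_1 − rank ∂_2 = (10 − 4) − 5 = 1, and the invariant factors of ∂_2 are all 1, so H_1 = Z.
  H_2: rank ker ∂_2 − rank ∂_3 = (5 − 5) − 0 = 0, and there is no ∂_3, so H_2 = 0.

As a check, the Euler characteristic is 5 − 10 + 5 = 0, which agrees with 1 − 1 + 0 = 0.
(K is a triangulation of the Möbius band.)

H_0 ≅ Z,  H_1 ≅ Z,  H_2 = 0.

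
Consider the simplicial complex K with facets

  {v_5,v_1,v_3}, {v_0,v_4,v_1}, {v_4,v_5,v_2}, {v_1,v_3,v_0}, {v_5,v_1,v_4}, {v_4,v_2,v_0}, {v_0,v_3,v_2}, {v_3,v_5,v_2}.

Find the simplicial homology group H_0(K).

H_0 = Z.

We work with the vertex ordering v_0 < v_1 < v_2 < v_3 < v_4 < v_5. The simplices of K, each written with vertices in increasing order, are:

  0-simplices (6): [v_0], [v_1], [v_2], [v_3], [v_4], [v_5]
  1-simplices (12): [v_0,v_1], [v_0,v_2], [v_0,v_3], [v_0,v_4], [v_1,v_3], [v_1,v_4], [v_1,v_5], [v_2,v_3], [v_2,v_4], [v_2,v_5], [v_3,v_5], [v_4,v_5]
  2-simplices (8): [v_0,v_1,v_3], [v_0,v_1,v_4], [v_0,v_2,v_3], [v_0,v_2,v_4], [v_1,v_3,v_5], [v_1,v_4,v_5], [v_2,v_3,v_5], [v_2,v_4,v_5]

giving chain groups C_0 ≅ Z^6, C_1 ≅ Z^12, C_2 ≅ Z^8.

Boundary ∂_1: C_1 → C_0 sends each edge [p,q] (with p < q) to q − p.
As a 6×12 matrix over Z this has rank 5, with invariant factors (1,1,1,1,1).

Boundary ∂_2: C_2 → C_1 acts by ∂[p,q,r] = [q,r] − [p,r] + [p,q]. For instance
  ∂[v_2,v_4,v_5] = [v_4,v_5] − [v_2,v_5] + [v_2,v_4],
  ∂[v_0,v_2,v_3] = [v_2,v_3] − [v_0,v_3] + [v_0,v_2].
The 12×8 boundary matrix has rank 7 and Smith normal form diag(1,1,1,1,1,1,1).

Now H_k = ker ∂_k / im ∂_{k+1}, so:

  H_0: rank C_0 − rank ∂_1 = 6 − 5 = 1, and the invariant factors of ∂_1 are all 1, so H_0 = Z.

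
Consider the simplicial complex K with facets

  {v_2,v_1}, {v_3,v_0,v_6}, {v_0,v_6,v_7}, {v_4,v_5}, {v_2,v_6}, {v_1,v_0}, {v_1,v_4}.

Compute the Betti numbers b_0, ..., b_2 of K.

Take the total order v_0 < v_1 < v_2 < v_3 < v_4 < v_5 < v_6 < v_7 on the vertex set. Then K (dimension 2) consists of the simplices:

  0-simplices (8): [v_0], [v_1], [v_2], [v_3], [v_4], [v_5], [v_6], [v_7]
  1-simplices (10): [v_0,v_1], [v_0,v_3], [v_0,v_6], [v_0,v_7], [v_1,v_2], [v_1,v_4], [v_2,v_6], [v_3,v_6], [v_4,v_5], [v_6,v_7]
  2-simplices (2): [v_0,v_3,v_6], [v_0,v_6,v_7]

Hence C_0 ≅ Z^8, C_1 ≅ Z^10, C_2 ≅ Z^2.

Boundary ∂_1: C_1 → C_0 maps an edge to its endpoints' difference, ∂[p,q] = q − p. For instance
  ∂[v_4,v_5] = [v_5] − [v_4].
This gives a 8×10 integer matrix of rank 7; reducing to Smith normal form yields diagonal entries (1,1,1,1,1,1,1).

Boundary ∂_2: C_2 → C_1 sends each 2-simplex [p,q,r] to [q,r] − [p,r] + [p,q]. For instance
  ∂[v_0,v_6,v_7] = [v_6,v_7] − [v_0,v_7] + [v_0,v_6],
  ∂[v_0,v_3,v_6] = [v_3,v_6] − [v_0,v_6] + [v_0,v_3].
As a 10×2 matrix over Z this has rank 2, with invariant factors (1,1).

From H_k ≅ ker(∂_k) / im(∂_{k+1}) we obtain:

  H_0: rank C_0 − rank ∂_1 = 8 − 7 = 1, and the invariant factors of ∂_1 are all 1, so H_0 = Z.
  H_1: rank ker ∂_1 − rank ∂_2 = (10 − 7) − 2 = 1, and the invariant factors of ∂_2 are all 1, so H_1 = Z.
  H_2: rank ker ∂_2 − rank ∂_3 = (2 − 2) − 0 = 0, and there is no ∂_3, so H_2 = 0.

Hence the Betti numbers are b_0 = 1, b_1 = 1, b_2 = 0.

b_0 = 1, b_1 = 1, b_2 = 0.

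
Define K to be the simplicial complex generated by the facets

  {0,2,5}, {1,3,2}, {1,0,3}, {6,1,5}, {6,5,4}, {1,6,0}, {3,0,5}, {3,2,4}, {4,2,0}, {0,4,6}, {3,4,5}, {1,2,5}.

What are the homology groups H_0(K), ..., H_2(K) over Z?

H_0 = Z,  H_1 = Z/2,  H_2 = 0.

K has 7 vertices, 18 edges, 12 triangles.
rank ∂_0 = 0, rank ∂_1 = 6 ⇒ b_0 = 7 − 0 − 6 = 1; all invariant factors of ∂_1 are 1 so no torsion. So H_0 = Z.
rank ∂_1 = 6, rank ∂_2 = 12 ⇒ b_1 = 18 − 6 − 12 = 0; ∂_2 has invariant factor(s) [2] giving torsion. So H_1 = Z/2.
rank ∂_2 = 12, rank ∂_3 = 0 ⇒ b_2 = 12 − 12 − 0 = 0. So H_2 = 0.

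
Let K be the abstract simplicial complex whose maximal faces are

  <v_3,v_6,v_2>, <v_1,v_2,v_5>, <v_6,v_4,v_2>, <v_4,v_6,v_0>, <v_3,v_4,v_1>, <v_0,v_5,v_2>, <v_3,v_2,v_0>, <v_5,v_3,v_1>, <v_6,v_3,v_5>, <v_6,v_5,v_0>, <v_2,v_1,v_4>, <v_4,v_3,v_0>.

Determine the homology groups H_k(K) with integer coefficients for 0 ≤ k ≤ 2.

We work with the vertex ordering v_0 < v_1 < v_2 < v_3 < v_4 < v_5 < v_6. The simplices of K, each written with vertices in increasing order, are:

  0-simplices (7): [v_0], [v_1], [v_2], [v_3], [v_4], [v_5], [v_6]
  1-simplices (18): (18 of them)
  2-simplices (12): (12 of them)

Hence C_0 ≅ Z^7, C_1 ≅ Z^18, C_2 ≅ Z^12.

∂_1: C_1 → C_0 sends each edge [p,q] (with p < q) to q − p.
This gives a 7×18 integer matrix of rank 6; reducing to Smith normal form yields diagonal entries (1,1,1,1,1,1).

Boundary ∂_2: C_2 → C_1 sends each 2-simplex [p,q,r] to [q,r] − [p,r] + [p,q]. For instance
  ∂[v_2,v_3,v_6] = [v_3,v_6] − [v_2,v_6] + [v_2,v_3],
  ∂[v_2,v_4,v_6] = [v_4,v_6] − [v_2,v_6] + [v_2,v_4].
The 18×12 boundary matrix has rank 12 and Smith normal form diag(1,1,1,1,1,1,1,1,1,1,1,2).

Reading off H_k = ker ∂_k / im ∂_{k+1}:

  H_0: rank C_0 − rank ∂_1 = 7 − 6 = 1, and the invariant factors of ∂_1 are all 1, so H_0 ≅ Z.
  H_1: rank ker ∂_1 − rank ∂_2 = (18 − 6) − 12 = 0, and ∂_2 has invariant factor 2 > 1, so H_1 ≅ Z/2.
  H_2: rank ker ∂_2 − rank ∂_3 = (12 − 12) − 0 = 0, and there is no ∂_3, so H_2 ≅ 0.

H_0 = Z,  H_1 = Z/2,  H_2 = 0.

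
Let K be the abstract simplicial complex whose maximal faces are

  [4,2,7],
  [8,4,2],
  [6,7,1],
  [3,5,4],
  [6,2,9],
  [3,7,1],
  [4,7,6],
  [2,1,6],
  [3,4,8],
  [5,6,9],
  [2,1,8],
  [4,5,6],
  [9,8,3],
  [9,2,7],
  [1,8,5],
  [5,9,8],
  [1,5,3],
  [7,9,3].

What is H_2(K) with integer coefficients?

H_2 ≅ 0.

Order the vertices as 1 < 2 < 3 < 4 < 5 < 6 < 7 < 8 < 9. Listing each simplex with vertices in this order, K has dimension 2 with simplices:

  0-simplices (9): [1], [2], [3], [4], [5], [6], [7], [8], [9]
  1-simplices (27): (27 of them)
  2-simplices (18): [1,2,6], [1,2,8], [1,3,5], [1,3,7], [1,5,8], [1,6,7], [2,4,7], [2,4,8], [2,6,9], [2,7,9], [3,4,5], [3,4,8], [3,7,9], [3,8,9], [4,5,6], [4,6,7], [5,6,9], [5,8,9]

Hence C_0 ≅ Z^9, C_1 ≅ Z^27, C_2 ≅ Z^18.

Boundary ∂_1: C_1 → C_0 sends each edge [p,q] (with p < q) to q − p. For instance
  ∂[2,8] = [8] − [2].
This gives a 9×27 integer matrix of rank 8; reducing to Smith normal form yields diagonal entries (1,1,1,1,1,1,1,1).

Boundary ∂_2: C_2 → C_1 sends each 2-simplex [p,q,r] to [q,r] − [p,r] + [p,q]. For instance
  ∂[3,4,8] = [4,8] − [3,8] + [3,4],
  ∂[1,2,6] = [2,6] − [1,6] + [1,2].
The 27×18 boundary matrix has rank 18 and Smith normal form diag(1,1,1,1,1,1,1,1,1,1,1,1,1,1,1,1,1,2).

From H_k ≅ ker(∂_k) / im(∂_{k+1}) we obtain:

  H_2: rank ker ∂_2 − rank ∂_3 = (18 − 18) − 0 = 0, and there is no ∂_3, so H_2 ≅ 0.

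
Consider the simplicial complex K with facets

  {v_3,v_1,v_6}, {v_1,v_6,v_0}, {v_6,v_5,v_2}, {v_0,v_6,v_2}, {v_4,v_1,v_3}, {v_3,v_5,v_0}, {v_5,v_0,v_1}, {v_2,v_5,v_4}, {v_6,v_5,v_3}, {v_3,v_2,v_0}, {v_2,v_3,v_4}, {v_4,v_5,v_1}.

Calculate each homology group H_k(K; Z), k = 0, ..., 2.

H_0 = Z,  H_1 = Z_2,  H_2 = 0.

We work with the vertex ordering v_0 < v_1 < v_2 < v_3 < v_4 < v_5 < v_6. The simplices of K, each written with vertices in increasing order, are:

  0-simplices (7): [v_0], [v_1], [v_2], [v_3], [v_4], [v_5], [v_6]
  1-simplices (18): (18 of them)
  2-simplices (12): (12 of them)

giving chain groups C_0 ≅ Z^7, C_1 ≅ Z^18, C_2 ≅ Z^12.

Boundary ∂_1: C_1 → C_0 sends each edge [p,q] (with p < q) to q − p. For instance
  ∂[v_1,v_5] = [v_5] − [v_1].
The resulting 7×18 matrix has rank 6, and its Smith normal form has invariant factors (1,1,1,1,1,1).

Boundary ∂_2: C_2 → C_1 maps a triangle to the signed sum of its edges. For instance
  ∂[v_2,v_4,v_5] = [v_4,v_5] − [v_2,v_5] + [v_2,v_4],
  ∂[v_0,v_2,v_3] = [v_2,v_3] − [v_0,v_3] + [v_0,v_2].
The 18×12 boundary matrix has rank 12 and Smith normal form diag(1,1,1,1,1,1,1,1,1,1,1,2).

Now H_k = ker ∂_k / im ∂_{k+1}, so:

  H_0: rank C_0 − rank ∂_1 = 7 − 6 = 1, and the invariant factors of ∂_1 are all 1, so H_0 ≅ Z.
  H_1: rank ker ∂_1 − rank ∂_2 = (18 − 6) − 12 = 0, and ∂_2 has invariant factor 2 > 1, so H_1 ≅ Z_2.
  H_2: rank ker ∂_2 − rank ∂_3 = (12 − 12) − 0 = 0, and there is no ∂_3, so H_2 ≅ 0.

As a check, the Euler characteristic is 7 − 18 + 12 = 1, which agrees with 1 − 0 + 0 = 1.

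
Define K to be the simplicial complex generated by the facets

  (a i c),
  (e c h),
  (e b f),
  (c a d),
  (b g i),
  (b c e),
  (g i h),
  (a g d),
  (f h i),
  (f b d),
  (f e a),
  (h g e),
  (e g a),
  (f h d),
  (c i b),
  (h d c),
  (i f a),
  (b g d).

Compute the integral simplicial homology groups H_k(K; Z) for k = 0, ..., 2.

H_0 ≅ Z,  H_1 ≅ Z^2,  H_2 ≅ Z.

Take the total order a < b < c < d < e < f < g < h < i on the vertex set. Then K (dimension 2) consists of the simplices:

  0-simplices (9): a, b, c, d, e, f, g, h, i
  1-simplices (27): ac, ad, ae, af, ag, ai, bc, bd, be, bf, bg, bi, cd, ce, ch, ci, df, dg, dh, ef, eg, eh, fh, fi, gh, gi, hi
  2-simplices (18): acd, aci, adg, aef, aeg, afi, bce, bci, bdf, bdg, bef, bgi, cdh, ceh, dfh, egh, fhi, ghi

giving chain groups C_0 ≅ Z^9, C_1 ≅ Z^27, C_2 ≅ Z^18.

Boundary ∂_1: C_1 → C_0 is given by ∂[p,q] = [q] − [p]. For instance
  ∂gh = h − g.
The resulting 9×27 matrix has rank 8, and its Smith normal form has invariant factors (1,1,1,1,1,1,1,1).

∂_2: C_2 → C_1 acts by ∂[p,q,r] = [q,r] − [p,r] + [p,q]. For instance
  ∂aeg = eg − ag + ae,
  ∂aci = ci − ai + ac.
As a 27×18 matrix over Z this has rank 17, with invariant factors (1,1,1,1,1,1,1,1,1,1,1,1,1,1,1,1,1).

Now H_k = ker ∂_k / im ∂_{k+1}, so:

  H_0: rank C_0 − rank ∂_1 = 9 − 8 = 1, and the invariant factors of ∂_1 are all 1, so H_0 ≅ Z.
  H_1: rank ker ∂_1 − rank ∂_2 = (27 − 8) − 17 = 2, and the invariant factors of ∂_2 are all 1, so H_1 ≅ Z^2.
  H_2: rank ker ∂_2 − rank ∂_3 = (18 − 17) − 0 = 1, and there is no ∂_3, so H_2 ≅ Z.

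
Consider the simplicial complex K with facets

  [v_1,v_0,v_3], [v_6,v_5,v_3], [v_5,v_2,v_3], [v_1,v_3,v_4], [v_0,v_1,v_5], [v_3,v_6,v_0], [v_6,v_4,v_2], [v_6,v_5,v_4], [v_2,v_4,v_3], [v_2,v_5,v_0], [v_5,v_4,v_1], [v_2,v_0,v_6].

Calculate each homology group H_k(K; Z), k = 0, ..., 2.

Take the total order v_0 < v_1 < v_2 < v_3 < v_4 < v_5 < v_6 on the vertex set. Then K (dimension 2) consists of the simplices:

  0-simplices (7): [v_0], [v_1], [v_2], [v_3], [v_4], [v_5], [v_6]
  1-simplices (18): (18 of them)
  2-simplices (12): (12 of them)

Hence C_0 ≅ Z^7, C_1 ≅ Z^18, C_2 ≅ Z^12.

∂_1: C_1 → C_0 is given by ∂[p,q] = [q] − [p].
The 7×18 boundary matrix has rank 6 and Smith normal form diag(1,1,1,1,1,1).

The boundary map ∂_2: C_2 → C_1 maps a triangle to the signed sum of its edges. For instance
  ∂[v_0,v_1,v_5] = [v_1,v_5] − [v_0,v_5] + [v_0,v_1],
  ∂[v_1,v_4,v_5] = [v_4,v_5] − [v_1,v_5] + [v_1,v_4].
The resulting 18×12 matrix has rank 12, and its Smith normal form has invariant factors (1,1,1,1,1,1,1,1,1,1,1,2).

Computing H_k = (kernel of ∂_k) / (image of ∂_{k+1}):

  H_0: rank C_0 − rank ∂_1 = 7 − 6 = 1, and the invariant factors of ∂_1 are all 1, so H_0 ≅ Z.
  H_1: rank ker ∂_1 − rank ∂_2 = (18 − 6) − 12 = 0, and ∂_2 has invariant factor 2 > 1, so H_1 ≅ Z/2.
  H_2: rank ker ∂_2 − rank ∂_3 = (12 − 12) − 0 = 0, and there is no ∂_3, so H_2 ≅ 0.

H_0 ≅ Z,  H_1 ≅ Z/2,  H_2 = 0.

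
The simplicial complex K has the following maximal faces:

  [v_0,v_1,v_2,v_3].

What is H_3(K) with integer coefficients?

H_3 = 0.

Fix the vertex order v_0 < v_1 < v_2 < v_3 and write every simplex with vertices in increasing order. Then dim K = 3 and the simplices of K are:

  0-simplices (4): [v_0], [v_1], [v_2], [v_3]
  1-simplices (6): [v_0,v_1], [v_0,v_2], [v_0,v_3], [v_1,v_2], [v_1,v_3], [v_2,v_3]
  2-simplices (4): [v_0,v_1,v_2], [v_0,v_1,v_3], [v_0,v_2,v_3], [v_1,v_2,v_3]
  3-simplices (1): [v_0,v_1,v_2,v_3]

Hence C_0 ≅ Z^4, C_1 ≅ Z^6, C_2 ≅ Z^4, C_3 ≅ Z^1.

Boundary ∂_1: C_1 → C_0 is given by ∂[p,q] = [q] − [p]. For instance
  ∂[v_0,v_3] = [v_3] − [v_0].
This gives a 4×6 integer matrix of rank 3; reducing to Smith normal form yields diagonal entries (1,1,1).

Boundary ∂_2: C_2 → C_1 sends each 2-simplex [p,q,r] to [q,r] − [p,r] + [p,q]. For instance
  ∂[v_0,v_1,v_3] = [v_1,v_3] − [v_0,v_3] + [v_0,v_1],
  ∂[v_0,v_2,v_3] = [v_2,v_3] − [v_0,v_3] + [v_0,v_2].
The 6×4 boundary matrix has rank 3 and Smith normal form diag(1,1,1).

The boundary map ∂_3: C_3 → C_2 sends each 3-simplex σ to the alternating sum Σ_i (−1)^i (σ with its i-th vertex removed). For instance
  ∂[v_0,v_1,v_2,v_3] = [v_1,v_2,v_3] − [v_0,v_2,v_3] + [v_0,v_1,v_3] − [v_0,v_1,v_2].
As a 4×1 matrix over Z this has rank 1, with invariant factors (1).

Computing H_k = (kernel of ∂_k) / (image of ∂_{k+1}):

  H_3: rank ker ∂_3 − rank ∂_4 = (1 − 1) − 0 = 0, and there is no ∂_4, so H_3 ≅ 0.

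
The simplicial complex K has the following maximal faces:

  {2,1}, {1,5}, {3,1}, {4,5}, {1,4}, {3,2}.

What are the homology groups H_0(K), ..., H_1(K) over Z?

Fix the vertex order 1 < 2 < 3 < 4 < 5 and write every simplex with vertices in increasing order. Then dim K = 1 and the simplices of K are:

  0-simplices (5): [1], [2], [3], [4], [5]
  1-simplices (6): [1,2], [1,3], [1,4], [1,5], [2,3], [4,5]

giving chain groups C_0 ≅ Z^5, C_1 ≅ Z^6.

Boundary ∂_1: C_1 → C_0 sends each edge [p,q] (with p < q) to q − p.
This gives a 5×6 integer matrix of rank 4; reducing to Smith normal form yields diagonal entries (1,1,1,1).

From H_k ≅ ker(∂_k) / im(∂_{k+1}) we obtain:

  H_0: rank C_0 − rank ∂_1 = 5 − 4 = 1, and the invariant factors of ∂_1 are all 1, so H_0 ≅ Z.
  H_1: rank ker ∂_1 − rank ∂_2 = (6 − 4) − 0 = 2, and there is no ∂_2, so H_1 ≅ Z^2.

H_0 = Z,  H_1 = Z^2.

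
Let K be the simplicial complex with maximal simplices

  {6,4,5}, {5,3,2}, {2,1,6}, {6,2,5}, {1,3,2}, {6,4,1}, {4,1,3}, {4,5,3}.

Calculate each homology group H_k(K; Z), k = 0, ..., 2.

H_0 = Z,  H_1 = 0,  H_2 = Z.

Fix the vertex order 1 < 2 < 3 < 4 < 5 < 6 and write every simplex with vertices in increasing order. Then dim K = 2 and the simplices of K are:

  0-simplices (6): [1], [2], [3], [4], [5], [6]
  1-simplices (12): [1,2], [1,3], [1,4], [1,6], [2,3], [2,5], [2,6], [3,4], [3,5], [4,5], [4,6], [5,6]
  2-simplices (8): [1,2,3], [1,2,6], [1,3,4], [1,4,6], [2,3,5], [2,5,6], [3,4,5], [4,5,6]

Hence C_0 ≅ Z^6, C_1 ≅ Z^12, C_2 ≅ Z^8.

∂_1: C_1 → C_0 sends each edge [p,q] (with p < q) to q − p. For instance
  ∂[2,5] = [5] − [2].
This gives a 6×12 integer matrix of rank 5; reducing to Smith normal form yields diagonal entries (1,1,1,1,1).

The boundary map ∂_2: C_2 → C_1 maps a triangle to the signed sum of its edges. For instance
  ∂[1,3,4] = [3,4] − [1,4] + [1,3],
  ∂[4,5,6] = [5,6] − [4,6] + [4,5].
The resulting 12×8 matrix has rank 7, and its Smith normal form has invariant factors (1,1,1,1,1,1,1).

Now H_k = ker ∂_k / im ∂_{k+1}, so:

  H_0: rank C_0 − rank ∂_1 = 6 − 5 = 1, and the invariant factors of ∂_1 are all 1, so H_0 = Z.
  H_1: rank ker ∂_1 − rank ∂_2 = (12 − 5) − 7 = 0, and the invariant factors of ∂_2 are all 1, so H_1 = 0.
  H_2: rank ker ∂_2 − rank ∂_3 = (8 − 7) − 0 = 1, and there is no ∂_3, so H_2 = Z.

As a check, the Euler characteristic is 6 − 12 + 8 = 2, which agrees with 1 − 0 + 1 = 2.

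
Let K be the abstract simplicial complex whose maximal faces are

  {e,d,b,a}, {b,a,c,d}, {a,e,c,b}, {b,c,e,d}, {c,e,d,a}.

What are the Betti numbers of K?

We work with the vertex ordering a < b < c < d < e. The simplices of K, each written with vertices in increasing order, are:

  0-simplices (5): a, b, c, d, e
  1-simplices (10): ab, ac, ad, ae, bc, bd, be, cd, ce, de
  2-simplices (10): abc, abd, abe, acd, ace, ade, bcd, bce, bde, cde
  3-simplices (5): abcd, abce, abde, acde, bcde

so the chain groups are C_0 ≅ Z^5, C_1 ≅ Z^10, C_2 ≅ Z^10, C_3 ≅ Z^5.

Boundary ∂_1: C_1 → C_0 is given by ∂[p,q] = [q] − [p].
The 5×10 boundary matrix has rank 4 and Smith normal form diag(1,1,1,1).

∂_2: C_2 → C_1 maps a triangle to the signed sum of its edges. For instance
  ∂ade = de − ae + ad,
  ∂ace = ce − ae + ac.
This gives a 10×10 integer matrix of rank 6; reducing to Smith normal form yields diagonal entries (1,1,1,1,1,1).

The boundary map ∂_3: C_3 → C_2 sends each 3-simplex σ to the alternating sum Σ_i (−1)^i (σ with its i-th vertex removed). For instance
  ∂abce = bce − ace + abe − abc,
  ∂acde = cde − ade + ace − acd.
This gives a 10×5 integer matrix of rank 4; reducing to Smith normal form yields diagonal entries (1,1,1,1).

Computing H_k = (kernel of ∂_k) / (image of ∂_{k+1}):

  H_0: rank C_0 − rank ∂_1 = 5 − 4 = 1, and the invariant factors of ∂_1 are all 1, so H_0 ≅ Z.
  H_1: rank ker ∂_1 − rank ∂_2 = (10 − 4) − 6 = 0, and the invariant factors of ∂_2 are all 1, so H_1 ≅ 0.
  H_2: rank ker ∂_2 − rank ∂_3 = (10 − 6) − 4 = 0, and the invariant factors of ∂_3 are all 1, so H_2 ≅ 0.
  H_3: rank ker ∂_3 − rank ∂_4 = (5 − 4) − 0 = 1, and there is no ∂_4, so H_3 ≅ Z.

Hence the Betti numbers are b_0 = 1, b_1 = 0, b_2 = 0, b_3 = 1.

b_0 = 1, b_1 = 0, b_2 = 0, b_3 = 1.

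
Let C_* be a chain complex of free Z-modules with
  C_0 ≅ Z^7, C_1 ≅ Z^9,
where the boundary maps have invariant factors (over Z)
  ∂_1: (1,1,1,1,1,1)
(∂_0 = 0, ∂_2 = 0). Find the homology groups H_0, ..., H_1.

H_0: b_0 = 7 − 0 − 6 = 1; torsion from ∂_1 factors > 1: none. So H_0 = Z.
H_1: b_1 = 9 − 6 − 0 = 3; torsion from ∂_2 factors > 1: none. So H_1 = Z^3.

H_0 = Z,  H_1 = Z^3.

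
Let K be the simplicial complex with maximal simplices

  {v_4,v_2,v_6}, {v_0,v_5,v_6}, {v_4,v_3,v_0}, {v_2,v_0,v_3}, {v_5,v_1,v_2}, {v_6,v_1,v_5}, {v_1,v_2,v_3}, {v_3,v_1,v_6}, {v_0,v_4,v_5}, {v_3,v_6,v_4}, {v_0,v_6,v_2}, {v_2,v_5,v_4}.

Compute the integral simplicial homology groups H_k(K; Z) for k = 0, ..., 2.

H_0 = Z,  H_1 = Z/2,  H_2 = 0.

Fix the vertex order v_0 < v_1 < v_2 < v_3 < v_4 < v_5 < v_6 and write every simplex with vertices in increasing order. Then dim K = 2 and the simplices of K are:

  0-simplices (7): [v_0], [v_1], [v_2], [v_3], [v_4], [v_5], [v_6]
  1-simplices (18): (18 of them)
  2-simplices (12): (12 of them)

so the chain groups are C_0 ≅ Z^7, C_1 ≅ Z^18, C_2 ≅ Z^12.

The boundary map ∂_1: C_1 → C_0 is given by ∂[p,q] = [q] − [p].
The 7×18 boundary matrix has rank 6 and Smith normal form diag(1,1,1,1,1,1).

The boundary map ∂_2: C_2 → C_1 maps a triangle to the signed sum of its edges. For instance
  ∂[v_3,v_4,v_6] = [v_4,v_6] − [v_3,v_6] + [v_3,v_4],
  ∂[v_1,v_5,v_6] = [v_5,v_6] − [v_1,v_6] + [v_1,v_5].
The resulting 18×12 matrix has rank 12, and its Smith normal form has invariant factors (1,1,1,1,1,1,1,1,1,1,1,2).

Reading off H_k = ker ∂_k / im ∂_{k+1}:

  H_0: rank C_0 − rank ∂_1 = 7 − 6 = 1, and the invariant factors of ∂_1 are all 1, so H_0 ≅ Z.
  H_1: rank ker ∂_1 − rank ∂_2 = (18 − 6) − 12 = 0, and ∂_2 has invariant factor 2 > 1, so H_1 ≅ Z/2.
  H_2: rank ker ∂_2 − rank ∂_3 = (12 − 12) − 0 = 0, and there is no ∂_3, so H_2 ≅ 0.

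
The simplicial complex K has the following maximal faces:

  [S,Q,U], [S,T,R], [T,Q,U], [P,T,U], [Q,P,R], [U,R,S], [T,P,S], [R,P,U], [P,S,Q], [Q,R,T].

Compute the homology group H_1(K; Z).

Take the total order P < Q < R < S < T < U on the vertex set. Then K (dimension 2) consists of the simplices:

  0-simplices (6): P, Q, R, S, T, U
  1-simplices (15): PQ, PR, PS, PT, PU, QR, QS, QT, QU, RS, RT, RU, ST, SU, TU
  2-simplices (10): PQR, PQS, PRU, PST, PTU, QRT, QSU, QTU, RST, RSU

giving chain groups C_0 ≅ Z^6, C_1 ≅ Z^15, C_2 ≅ Z^10.

∂_1: C_1 → C_0 sends each edge [p,q] (with p < q) to q − p. For instance
  ∂RS = S − R.
The 6×15 boundary matrix has rank 5 and Smith normal form diag(1,1,1,1,1).

∂_2: C_2 → C_1 maps a triangle to the signed sum of its edges. For instance
  ∂QSU = SU − QU + QS,
  ∂PQR = QR − PR + PQ.
This gives a 15×10 integer matrix of rank 10; reducing to Smith normal form yields diagonal entries (1,1,1,1,1,1,1,1,1,2).

Now H_k = ker ∂_k / im ∂_{k+1}, so:

  H_1: rank ker ∂_1 − rank ∂_2 = (15 − 5) − 10 = 0, and ∂_2 has invariant factor 2 > 1, so H_1 = Z/2.

H_1 ≅ Z/2.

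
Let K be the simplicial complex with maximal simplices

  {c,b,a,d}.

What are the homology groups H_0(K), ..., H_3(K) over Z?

H_0 ≅ Z,  H_1 = 0,  H_2 = 0,  H_3 = 0.

Order the vertices as a < b < c < d. Listing each simplex with vertices in this order, K has dimension 3 with simplices:

  0-simplices (4): a, b, c, d
  1-simplices (6): ab, ac, ad, bc, bd, cd
  2-simplices (4): abc, abd, acd, bcd
  3-simplices (1): abcd

Hence C_0 ≅ Z^4, C_1 ≅ Z^6, C_2 ≅ Z^4, C_3 ≅ Z^1.

∂_1: C_1 → C_0 is given by ∂[p,q] = [q] − [p]. For instance
  ∂ab = b − a.
As a 4×6 matrix over Z this has rank 3, with invariant factors (1,1,1).

∂_2: C_2 → C_1 acts by ∂[p,q,r] = [q,r] − [p,r] + [p,q]. For instance
  ∂abd = bd − ad + ab,
  ∂abc = bc − ac + ab.
As a 6×4 matrix over Z this has rank 3, with invariant factors (1,1,1).

Boundary ∂_3: C_3 → C_2 sends each 3-simplex σ to the alternating sum Σ_i (−1)^i (σ with its i-th vertex removed). For instance
  ∂abcd = bcd − acd + abd − abc.
The 4×1 boundary matrix has rank 1 and Smith normal form diag(1).

Reading off H_k = ker ∂_k / im ∂_{k+1}:

  H_0: rank C_0 − rank ∂_1 = 4 − 3 = 1, and the invariant factors of ∂_1 are all 1, so H_0 ≅ Z.
  H_1: rank ker ∂_1 − rank ∂_2 = (6 − 3) − 3 = 0, and the invariant factors of ∂_2 are all 1, so H_1 ≅ 0.
  H_2: rank ker ∂_2 − rank ∂_3 = (4 − 3) − 1 = 0, and the invariant factors of ∂_3 are all 1, so H_2 ≅ 0.
  H_3: rank ker ∂_3 − rank ∂_4 = (1 − 1) − 0 = 0, and there is no ∂_4, so H_3 ≅ 0.

(K is a triangulation of the 3-simplex.)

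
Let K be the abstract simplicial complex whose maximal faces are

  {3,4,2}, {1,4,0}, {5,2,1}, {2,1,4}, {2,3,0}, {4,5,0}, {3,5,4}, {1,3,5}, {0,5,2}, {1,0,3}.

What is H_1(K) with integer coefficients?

H_1 ≅ Z/2.

Fix the vertex order 0 < 1 < 2 < 3 < 4 < 5 and write every simplex with vertices in increasing order. Then dim K = 2 and the simplices of K are:

  0-simplices (6): [0], [1], [2], [3], [4], [5]
  1-simplices (15): [0,1], [0,2], [0,3], [0,4], [0,5], [1,2], [1,3], [1,4], [1,5], [2,3], [2,4], [2,5], [3,4], [3,5], [4,5]
  2-simplices (10): [0,1,3], [0,1,4], [0,2,3], [0,2,5], [0,4,5], [1,2,4], [1,2,5], [1,3,5], [2,3,4], [3,4,5]

so the chain groups are C_0 ≅ Z^6, C_1 ≅ Z^15, C_2 ≅ Z^10.

Boundary ∂_1: C_1 → C_0 maps an edge to its endpoints' difference, ∂[p,q] = q − p. For instance
  ∂[1,2] = [2] − [1].
The resulting 6×15 matrix has rank 5, and its Smith normal form has invariant factors (1,1,1,1,1).

∂_2: C_2 → C_1 acts by ∂[p,q,r] = [q,r] − [p,r] + [p,q]. For instance
  ∂[0,1,4] = [1,4] − [0,4] + [0,1],
  ∂[0,2,3] = [2,3] − [0,3] + [0,2].
As a 15×10 matrix over Z this has rank 10, with invariant factors (1,1,1,1,1,1,1,1,1,2).

Now H_k = ker ∂_k / im ∂_{k+1}, so:

  H_1: rank ker ∂_1 − rank ∂_2 = (15 − 5) − 10 = 0, and ∂_2 has invariant factor 2 > 1, so H_1 ≅ Z/2.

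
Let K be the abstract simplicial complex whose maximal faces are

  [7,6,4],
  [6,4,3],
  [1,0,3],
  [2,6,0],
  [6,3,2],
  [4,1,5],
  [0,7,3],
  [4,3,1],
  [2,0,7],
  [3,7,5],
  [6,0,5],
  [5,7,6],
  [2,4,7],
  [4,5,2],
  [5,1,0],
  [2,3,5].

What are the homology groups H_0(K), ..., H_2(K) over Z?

H_0 ≅ Z,  H_1 ≅ Z^2,  H_2 ≅ Z.

Take the total order 0 < 1 < 2 < 3 < 4 < 5 < 6 < 7 on the vertex set. Then K (dimension 2) consists of the simplices:

  0-simplices (8): [0], [1], [2], [3], [4], [5], [6], [7]
  1-simplices (24): (24 of them)
  2-simplices (16): [0,1,3], [0,1,5], [0,2,6], [0,2,7], [0,3,7], [0,5,6], [1,3,4], [1,4,5], [2,3,5], [2,3,6], [2,4,5], [2,4,7], [3,4,6], [3,5,7], [4,6,7], [5,6,7]

so the chain groups are C_0 ≅ Z^8, C_1 ≅ Z^24, C_2 ≅ Z^16.

The boundary map ∂_1: C_1 → C_0 maps an edge to its endpoints' difference, ∂[p,q] = q − p. For instance
  ∂[5,7] = [7] − [5].
This gives a 8×24 integer matrix of rank 7; reducing to Smith normal form yields diagonal entries (1,1,1,1,1,1,1).

Boundary ∂_2: C_2 → C_1 sends each 2-simplex [p,q,r] to [q,r] − [p,r] + [p,q]. For instance
  ∂[0,1,5] = [1,5] − [0,5] + [0,1],
  ∂[2,3,5] = [3,5] − [2,5] + [2,3].
This gives a 24×16 integer matrix of rank 15; reducing to Smith normal form yields diagonal entries (1,1,1,1,1,1,1,1,1,1,1,1,1,1,1).

Computing H_k = (kernel of ∂_k) / (image of ∂_{k+1}):

  H_0: rank C_0 − rank ∂_1 = 8 − 7 = 1, and the invariant factors of ∂_1 are all 1, so H_0 = Z.
  H_1: rank ker ∂_1 − rank ∂_2 = (24 − 7) − 15 = 2, and the invariant factors of ∂_2 are all 1, so H_1 = Z^2.
  H_2: rank ker ∂_2 − rank ∂_3 = (16 − 15) − 0 = 1, and there is no ∂_3, so H_2 = Z.

As a check, the Euler characteristic is 8 − 24 + 16 = 0, which agrees with 1 − 2 + 1 = 0.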